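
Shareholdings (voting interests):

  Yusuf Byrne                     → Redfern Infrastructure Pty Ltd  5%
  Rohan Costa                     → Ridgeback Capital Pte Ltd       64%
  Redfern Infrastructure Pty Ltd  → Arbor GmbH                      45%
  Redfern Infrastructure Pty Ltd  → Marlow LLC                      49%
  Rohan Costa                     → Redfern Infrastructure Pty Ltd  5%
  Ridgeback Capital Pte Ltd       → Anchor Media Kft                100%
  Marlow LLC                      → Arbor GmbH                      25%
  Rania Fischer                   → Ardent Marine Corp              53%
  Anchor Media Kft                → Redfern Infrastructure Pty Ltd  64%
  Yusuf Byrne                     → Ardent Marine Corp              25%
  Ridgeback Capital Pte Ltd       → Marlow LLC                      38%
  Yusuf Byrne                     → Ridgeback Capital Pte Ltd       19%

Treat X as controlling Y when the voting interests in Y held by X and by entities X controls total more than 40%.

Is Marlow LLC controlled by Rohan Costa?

Rohan holds 64% of Ridgeback, so Rohan controls Ridgeback.
Ridgeback holds 100% of Anchor, so Rohan controls Anchor.
Anchor and Rohan together hold 64% + 5% = 69% of Redfern, so Rohan controls Redfern.
Redfern and Ridgeback together hold 49% + 38% = 87% of Marlow, so Rohan controls Marlow.

Yes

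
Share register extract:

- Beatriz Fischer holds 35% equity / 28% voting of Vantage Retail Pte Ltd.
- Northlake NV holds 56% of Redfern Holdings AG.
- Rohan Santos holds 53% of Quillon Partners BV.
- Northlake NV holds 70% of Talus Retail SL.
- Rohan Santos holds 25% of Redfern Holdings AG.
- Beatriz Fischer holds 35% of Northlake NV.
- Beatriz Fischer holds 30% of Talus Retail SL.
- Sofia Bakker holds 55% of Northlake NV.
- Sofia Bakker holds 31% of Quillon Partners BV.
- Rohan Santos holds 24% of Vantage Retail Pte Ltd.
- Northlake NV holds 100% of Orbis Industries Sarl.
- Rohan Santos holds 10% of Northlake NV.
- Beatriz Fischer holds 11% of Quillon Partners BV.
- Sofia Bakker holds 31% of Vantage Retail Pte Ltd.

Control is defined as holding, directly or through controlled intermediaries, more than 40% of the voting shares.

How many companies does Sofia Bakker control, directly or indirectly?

Sofia holds 55% of Northlake, so Sofia controls Northlake.
Northlake holds 56% of Redfern, so Sofia controls Redfern.
Northlake holds 100% of Orbis, so Sofia controls Orbis.
Northlake holds 70% of Talus, so Sofia controls Talus.
No other company's threshold is met.
Sofia controls 4 companies.

4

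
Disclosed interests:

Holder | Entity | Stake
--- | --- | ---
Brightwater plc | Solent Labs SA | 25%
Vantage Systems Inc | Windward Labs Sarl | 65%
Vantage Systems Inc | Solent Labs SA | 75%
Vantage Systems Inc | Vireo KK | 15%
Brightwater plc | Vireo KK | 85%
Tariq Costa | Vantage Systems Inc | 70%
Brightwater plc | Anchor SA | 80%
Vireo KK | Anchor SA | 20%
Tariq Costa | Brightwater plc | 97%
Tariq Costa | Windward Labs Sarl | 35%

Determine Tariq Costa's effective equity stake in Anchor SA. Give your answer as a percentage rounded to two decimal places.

96.19%

Tariq reaches Anchor along 3 paths.
Via Brightwater: 97% × 80% = 77.6%.
Via Brightwater → Vireo: 97% × 85% × 20% = 16.49%.
Via Vantage → Vireo: 70% × 15% × 20% = 2.1%.
Total: 77.6% + 16.49% + 2.1% = 96.19%.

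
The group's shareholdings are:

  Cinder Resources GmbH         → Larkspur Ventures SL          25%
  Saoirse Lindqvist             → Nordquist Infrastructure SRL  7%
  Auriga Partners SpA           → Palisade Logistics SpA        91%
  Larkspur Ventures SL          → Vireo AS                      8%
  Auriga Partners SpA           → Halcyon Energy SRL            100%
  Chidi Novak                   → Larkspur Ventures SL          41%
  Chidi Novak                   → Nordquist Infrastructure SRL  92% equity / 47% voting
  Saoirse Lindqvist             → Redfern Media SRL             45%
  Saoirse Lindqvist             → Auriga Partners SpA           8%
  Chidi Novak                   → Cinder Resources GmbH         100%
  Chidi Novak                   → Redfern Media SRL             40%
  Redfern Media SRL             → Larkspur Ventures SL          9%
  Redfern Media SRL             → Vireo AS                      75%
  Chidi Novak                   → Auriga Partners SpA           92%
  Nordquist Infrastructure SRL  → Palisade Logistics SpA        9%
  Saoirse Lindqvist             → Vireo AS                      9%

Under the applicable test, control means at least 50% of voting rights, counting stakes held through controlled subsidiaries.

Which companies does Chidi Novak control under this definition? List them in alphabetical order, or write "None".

Chidi holds 100% of Cinder, so Chidi controls Cinder.
Chidi and Cinder together hold 41% + 25% = 66% of Larkspur, so Chidi controls Larkspur.
Chidi holds 92% of Auriga, so Chidi controls Auriga.
Auriga holds 100% of Halcyon, so Chidi controls Halcyon.
Auriga holds 91% of Palisade, so Chidi controls Palisade.
No other company's threshold is met.

Auriga Partners SpA, Cinder Resources GmbH, Halcyon Energy SRL, Larkspur Ventures SL, Palisade Logistics SpA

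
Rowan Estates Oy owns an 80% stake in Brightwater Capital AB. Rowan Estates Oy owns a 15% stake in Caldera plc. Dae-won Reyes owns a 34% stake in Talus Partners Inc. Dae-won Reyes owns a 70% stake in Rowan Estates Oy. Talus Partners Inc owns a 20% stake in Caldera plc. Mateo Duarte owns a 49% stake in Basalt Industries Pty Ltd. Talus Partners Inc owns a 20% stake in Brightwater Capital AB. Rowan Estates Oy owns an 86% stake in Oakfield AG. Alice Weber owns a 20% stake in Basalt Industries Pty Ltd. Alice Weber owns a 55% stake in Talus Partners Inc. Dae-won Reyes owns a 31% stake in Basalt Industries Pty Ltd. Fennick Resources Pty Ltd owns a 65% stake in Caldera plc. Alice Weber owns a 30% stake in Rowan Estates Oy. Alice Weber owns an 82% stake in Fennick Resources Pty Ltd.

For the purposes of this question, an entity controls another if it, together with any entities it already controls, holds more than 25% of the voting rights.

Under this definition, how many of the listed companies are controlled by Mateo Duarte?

1

Mateo holds 49% of Basalt, so Mateo controls Basalt.
No other company's threshold is met.
Mateo controls 1 company.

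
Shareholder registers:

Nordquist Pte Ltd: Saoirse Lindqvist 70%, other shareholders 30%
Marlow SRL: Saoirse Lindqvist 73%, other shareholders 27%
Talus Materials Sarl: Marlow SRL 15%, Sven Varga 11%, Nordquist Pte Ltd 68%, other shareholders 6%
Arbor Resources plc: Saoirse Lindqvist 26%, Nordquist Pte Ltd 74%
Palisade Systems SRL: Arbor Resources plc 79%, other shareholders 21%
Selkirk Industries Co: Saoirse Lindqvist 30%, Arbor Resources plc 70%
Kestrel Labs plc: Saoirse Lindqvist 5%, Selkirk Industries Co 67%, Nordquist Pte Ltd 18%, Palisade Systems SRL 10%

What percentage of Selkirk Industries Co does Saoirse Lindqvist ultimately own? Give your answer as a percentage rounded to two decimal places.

Saoirse reaches Selkirk along 3 paths.
Direct stake: 30% = 30%.
Via Arbor: 26% × 70% = 18.2%.
Via Nordquist → Arbor: 70% × 74% × 70% = 36.26%.
Total: 30% + 18.2% + 36.26% = 84.46%.

84.46%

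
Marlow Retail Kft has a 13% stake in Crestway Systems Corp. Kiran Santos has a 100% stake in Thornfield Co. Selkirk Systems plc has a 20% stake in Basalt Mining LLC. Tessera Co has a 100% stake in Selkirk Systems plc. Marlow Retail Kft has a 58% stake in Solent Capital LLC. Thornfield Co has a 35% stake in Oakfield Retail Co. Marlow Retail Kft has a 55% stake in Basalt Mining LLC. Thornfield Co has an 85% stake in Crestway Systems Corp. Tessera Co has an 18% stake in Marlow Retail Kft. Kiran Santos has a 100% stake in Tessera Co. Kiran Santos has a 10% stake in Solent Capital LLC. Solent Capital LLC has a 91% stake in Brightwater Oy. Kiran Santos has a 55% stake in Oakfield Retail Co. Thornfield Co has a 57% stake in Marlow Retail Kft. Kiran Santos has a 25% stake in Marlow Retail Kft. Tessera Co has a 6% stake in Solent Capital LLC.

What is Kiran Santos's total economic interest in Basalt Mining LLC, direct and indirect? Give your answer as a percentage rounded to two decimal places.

75.00%

Kiran reaches Basalt along 4 paths.
Via Tessera → Selkirk: 100% × 100% × 20% = 20%.
Via Tessera → Marlow: 100% × 18% × 55% = 9.9%.
Via Marlow: 25% × 55% = 13.75%.
Via Thornfield → Marlow: 100% × 57% × 55% = 31.35%.
Total: 20% + 9.9% + 13.75% + 31.35% = 75%.
Rounded: 75.00%.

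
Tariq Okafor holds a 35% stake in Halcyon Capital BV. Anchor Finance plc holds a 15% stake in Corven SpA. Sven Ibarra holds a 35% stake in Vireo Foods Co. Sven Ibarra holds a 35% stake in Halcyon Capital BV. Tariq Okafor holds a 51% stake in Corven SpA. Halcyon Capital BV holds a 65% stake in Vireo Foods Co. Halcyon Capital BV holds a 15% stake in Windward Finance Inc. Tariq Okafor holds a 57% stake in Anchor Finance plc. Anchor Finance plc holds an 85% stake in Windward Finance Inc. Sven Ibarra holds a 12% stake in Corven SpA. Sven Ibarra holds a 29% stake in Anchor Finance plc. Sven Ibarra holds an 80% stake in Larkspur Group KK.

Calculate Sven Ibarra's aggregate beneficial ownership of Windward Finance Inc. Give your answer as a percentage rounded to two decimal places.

29.90%

Sven reaches Windward along 2 paths.
Via Halcyon: 35% × 15% = 5.25%.
Via Anchor: 29% × 85% = 24.65%.
Total: 5.25% + 24.65% = 29.9%.
Rounded: 29.90%.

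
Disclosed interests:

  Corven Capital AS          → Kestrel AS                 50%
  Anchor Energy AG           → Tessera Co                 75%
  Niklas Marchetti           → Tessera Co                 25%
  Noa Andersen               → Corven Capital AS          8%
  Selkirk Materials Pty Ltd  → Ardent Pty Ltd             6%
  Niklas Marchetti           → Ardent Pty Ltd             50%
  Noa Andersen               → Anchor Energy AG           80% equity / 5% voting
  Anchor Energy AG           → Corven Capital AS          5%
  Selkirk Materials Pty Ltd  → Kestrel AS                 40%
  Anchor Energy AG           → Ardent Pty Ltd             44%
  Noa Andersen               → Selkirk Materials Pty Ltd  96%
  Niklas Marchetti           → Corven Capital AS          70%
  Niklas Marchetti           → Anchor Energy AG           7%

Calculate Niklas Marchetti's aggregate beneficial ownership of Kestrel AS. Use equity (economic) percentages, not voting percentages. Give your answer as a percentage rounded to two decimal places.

Niklas reaches Kestrel along 2 paths.
Via Corven: 70% × 50% = 35%.
Via Anchor → Corven: 7% × 5% × 50% = 0.175%.
Total: 35% + 0.175% = 35.175%.
Rounded: 35.18%.

35.18%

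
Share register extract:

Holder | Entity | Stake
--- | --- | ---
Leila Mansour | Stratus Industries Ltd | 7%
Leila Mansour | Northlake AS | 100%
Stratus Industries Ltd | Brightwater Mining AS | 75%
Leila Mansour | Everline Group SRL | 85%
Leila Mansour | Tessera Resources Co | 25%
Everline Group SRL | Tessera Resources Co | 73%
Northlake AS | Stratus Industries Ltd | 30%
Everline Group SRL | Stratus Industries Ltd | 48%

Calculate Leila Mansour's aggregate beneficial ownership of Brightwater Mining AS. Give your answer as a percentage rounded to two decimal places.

Leila reaches Brightwater along 3 paths.
Via Everline → Stratus: 85% × 48% × 75% = 30.6%.
Via Northlake → Stratus: 100% × 30% × 75% = 22.5%.
Via Stratus: 7% × 75% = 5.25%.
Total: 30.6% + 22.5% + 5.25% = 58.35%.

58.35%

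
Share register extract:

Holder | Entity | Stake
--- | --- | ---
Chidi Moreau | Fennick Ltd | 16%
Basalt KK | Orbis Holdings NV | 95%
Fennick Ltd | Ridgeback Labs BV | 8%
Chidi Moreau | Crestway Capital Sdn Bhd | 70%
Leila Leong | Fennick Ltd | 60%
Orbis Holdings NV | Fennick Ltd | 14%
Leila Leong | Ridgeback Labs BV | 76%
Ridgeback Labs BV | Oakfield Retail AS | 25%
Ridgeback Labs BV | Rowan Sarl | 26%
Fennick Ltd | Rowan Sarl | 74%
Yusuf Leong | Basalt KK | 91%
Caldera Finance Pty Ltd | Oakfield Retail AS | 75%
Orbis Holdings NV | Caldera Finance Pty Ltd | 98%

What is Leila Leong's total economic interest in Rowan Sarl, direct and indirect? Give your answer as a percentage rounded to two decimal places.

Leila reaches Rowan along 3 paths.
Via Ridgeback: 76% × 26% = 19.76%.
Via Fennick → Ridgeback: 60% × 8% × 26% = 1.248%.
Via Fennick: 60% × 74% = 44.4%.
Total: 19.76% + 1.248% + 44.4% = 65.408%.
Rounded: 65.41%.

65.41%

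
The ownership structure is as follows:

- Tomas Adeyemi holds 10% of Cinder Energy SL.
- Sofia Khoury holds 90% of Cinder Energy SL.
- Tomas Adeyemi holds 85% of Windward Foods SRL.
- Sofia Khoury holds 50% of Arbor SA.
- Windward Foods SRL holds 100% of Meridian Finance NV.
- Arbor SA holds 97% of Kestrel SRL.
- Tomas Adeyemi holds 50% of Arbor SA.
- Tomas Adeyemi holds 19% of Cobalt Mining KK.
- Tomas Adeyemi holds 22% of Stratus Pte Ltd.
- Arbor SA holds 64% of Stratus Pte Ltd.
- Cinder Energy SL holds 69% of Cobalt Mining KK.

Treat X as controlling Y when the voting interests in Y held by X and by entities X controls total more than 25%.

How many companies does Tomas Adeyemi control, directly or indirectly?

Tomas holds 85% of Windward, so Tomas controls Windward.
Tomas holds 50% of Arbor, so Tomas controls Arbor.
Arbor holds 97% of Kestrel, so Tomas controls Kestrel.
Tomas and Arbor together hold 22% + 64% = 86% of Stratus, so Tomas controls Stratus.
Windward holds 100% of Meridian, so Tomas controls Meridian.
No other company's threshold is met.
Tomas controls 5 companies.

5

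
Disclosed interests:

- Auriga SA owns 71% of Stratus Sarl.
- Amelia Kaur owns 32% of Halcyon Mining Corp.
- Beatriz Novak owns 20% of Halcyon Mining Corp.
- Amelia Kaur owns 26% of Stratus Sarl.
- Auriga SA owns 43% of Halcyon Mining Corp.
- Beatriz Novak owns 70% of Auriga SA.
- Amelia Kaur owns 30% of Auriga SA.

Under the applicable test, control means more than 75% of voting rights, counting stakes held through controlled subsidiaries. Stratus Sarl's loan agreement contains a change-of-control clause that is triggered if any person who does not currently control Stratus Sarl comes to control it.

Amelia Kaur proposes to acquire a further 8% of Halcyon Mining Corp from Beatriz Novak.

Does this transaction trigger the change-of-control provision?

No

The purchase adds only to Amelia's holdings (Beatriz's stake shrinks), so Amelia is the only person who could newly come to control Stratus.
Amelia's largest direct stake is 32% in Halcyon, which does not meet the threshold, so Amelia controls no company.
In Stratus, Amelia's side holds only 26%, not > 75%.
So before the transaction, Amelia does not control Stratus.
After the purchase, Amelia's direct stake in Halcyon rises to 32% + 8% = 40%, and Beatriz's stake falls to 12%.
Amelia's side now holds 40% of Halcyon, not > 75%, so Amelia still does not control Halcyon.
After the transaction, Amelia's side holds 26% of Stratus, not > 75%, so Amelia still does not control Stratus.
No new person acquires control, so the clause is not triggered.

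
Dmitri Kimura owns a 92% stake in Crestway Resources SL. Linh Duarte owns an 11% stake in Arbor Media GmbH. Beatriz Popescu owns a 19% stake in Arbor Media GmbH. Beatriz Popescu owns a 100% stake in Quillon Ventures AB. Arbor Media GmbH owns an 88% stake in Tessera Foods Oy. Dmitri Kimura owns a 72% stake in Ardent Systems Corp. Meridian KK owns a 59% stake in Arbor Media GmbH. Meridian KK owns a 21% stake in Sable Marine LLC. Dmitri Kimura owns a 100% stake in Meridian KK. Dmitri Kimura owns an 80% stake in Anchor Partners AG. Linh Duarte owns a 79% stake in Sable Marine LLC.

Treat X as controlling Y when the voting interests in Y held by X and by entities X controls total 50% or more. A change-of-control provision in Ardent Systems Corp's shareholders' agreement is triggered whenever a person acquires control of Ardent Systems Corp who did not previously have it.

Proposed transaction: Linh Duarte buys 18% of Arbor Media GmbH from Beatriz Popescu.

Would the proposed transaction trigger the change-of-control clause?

No

The purchase adds only to Linh's holdings (Beatriz's stake shrinks), so Linh is the only person who could newly come to control Ardent.
Linh holds 79% of Sable, so Linh controls Sable.
Neither Linh nor any entity Linh controls holds any voting interest in Ardent.
So before the transaction, Linh does not control Ardent.
After the purchase, Linh's direct stake in Arbor rises to 11% + 18% = 29%, and Beatriz's stake falls to 1%.
Linh's side now holds 29% of Arbor, not ≥ 50%, so Linh still does not control Arbor.
After the transaction, neither Linh nor any entity Linh controls holds a voting interest in Ardent, so Linh still does not control it.
No new person acquires control, so the clause is not triggered.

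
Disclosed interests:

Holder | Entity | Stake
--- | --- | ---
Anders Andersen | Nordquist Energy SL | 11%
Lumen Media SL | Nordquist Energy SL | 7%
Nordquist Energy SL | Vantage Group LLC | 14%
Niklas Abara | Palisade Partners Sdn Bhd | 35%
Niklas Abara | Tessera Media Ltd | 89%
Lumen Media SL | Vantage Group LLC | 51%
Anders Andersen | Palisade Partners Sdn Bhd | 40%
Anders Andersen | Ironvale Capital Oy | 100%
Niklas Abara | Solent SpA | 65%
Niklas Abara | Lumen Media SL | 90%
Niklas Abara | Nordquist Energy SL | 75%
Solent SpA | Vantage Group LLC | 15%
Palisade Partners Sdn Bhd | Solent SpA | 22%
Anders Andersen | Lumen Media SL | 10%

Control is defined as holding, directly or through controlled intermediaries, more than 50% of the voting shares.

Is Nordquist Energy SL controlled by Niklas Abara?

Niklas holds 90% of Lumen, so Niklas controls Lumen.
Niklas and Lumen together hold 75% + 7% = 82% of Nordquist, so Niklas controls Nordquist.

Yes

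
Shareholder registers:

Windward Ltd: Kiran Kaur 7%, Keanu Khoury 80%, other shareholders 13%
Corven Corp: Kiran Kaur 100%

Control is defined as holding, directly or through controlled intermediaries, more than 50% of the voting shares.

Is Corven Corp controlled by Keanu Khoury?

Keanu holds 80% of Windward, so Keanu controls Windward.
Neither Keanu nor any entity Keanu controls holds any voting interest in Corven.
So Keanu does not control Corven.

No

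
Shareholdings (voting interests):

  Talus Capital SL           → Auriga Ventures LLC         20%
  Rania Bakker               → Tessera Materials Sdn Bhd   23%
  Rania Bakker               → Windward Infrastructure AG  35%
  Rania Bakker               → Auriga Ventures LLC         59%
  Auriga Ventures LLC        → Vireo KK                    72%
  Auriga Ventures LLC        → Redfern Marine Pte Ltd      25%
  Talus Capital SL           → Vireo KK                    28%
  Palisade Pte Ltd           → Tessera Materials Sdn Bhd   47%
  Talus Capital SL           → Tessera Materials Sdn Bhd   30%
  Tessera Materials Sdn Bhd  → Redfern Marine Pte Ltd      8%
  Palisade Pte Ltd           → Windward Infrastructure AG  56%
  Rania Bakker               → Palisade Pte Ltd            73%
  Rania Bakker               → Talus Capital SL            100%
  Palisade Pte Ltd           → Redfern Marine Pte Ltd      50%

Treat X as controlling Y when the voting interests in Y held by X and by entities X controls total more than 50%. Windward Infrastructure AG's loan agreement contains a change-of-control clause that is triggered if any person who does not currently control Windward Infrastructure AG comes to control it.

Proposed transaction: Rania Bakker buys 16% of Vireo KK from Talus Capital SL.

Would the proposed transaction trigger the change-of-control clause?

No

The purchase adds only to Rania's holdings (Talus's stake shrinks), so Rania is the only person who could newly come to control Windward.
Rania holds 73% of Palisade, so Rania controls Palisade.
Rania and Palisade together hold 35% + 56% = 91% of Windward, so Rania controls Windward.
So Rania already controls Windward before the transaction.
After the purchase, Rania holds 16% of Vireo directly, and Talus's stake falls to 12%.
Rania controlled Windward already, so this is not a new person acquiring control; every other person's position is unchanged or reduced.
No new person acquires control, so the clause is not triggered.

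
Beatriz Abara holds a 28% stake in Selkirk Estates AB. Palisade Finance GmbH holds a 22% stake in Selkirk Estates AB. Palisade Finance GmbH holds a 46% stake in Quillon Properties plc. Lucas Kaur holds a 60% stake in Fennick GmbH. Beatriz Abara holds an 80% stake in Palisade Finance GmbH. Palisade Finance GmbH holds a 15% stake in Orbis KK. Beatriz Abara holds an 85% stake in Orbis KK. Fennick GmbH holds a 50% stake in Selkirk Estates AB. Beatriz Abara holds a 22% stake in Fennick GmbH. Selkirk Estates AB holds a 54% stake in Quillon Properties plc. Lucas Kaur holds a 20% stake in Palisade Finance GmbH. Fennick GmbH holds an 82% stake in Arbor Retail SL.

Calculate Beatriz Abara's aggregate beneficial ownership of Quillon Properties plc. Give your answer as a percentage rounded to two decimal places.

Beatriz reaches Quillon along 4 paths.
Via Palisade: 80% × 46% = 36.8%.
Via Selkirk: 28% × 54% = 15.12%.
Via Palisade → Selkirk: 80% × 22% × 54% = 9.504%.
Via Fennick → Selkirk: 22% × 50% × 54% = 5.94%.
Total: 36.8% + 15.12% + 9.504% + 5.94% = 67.364%.
Rounded: 67.36%.

67.36%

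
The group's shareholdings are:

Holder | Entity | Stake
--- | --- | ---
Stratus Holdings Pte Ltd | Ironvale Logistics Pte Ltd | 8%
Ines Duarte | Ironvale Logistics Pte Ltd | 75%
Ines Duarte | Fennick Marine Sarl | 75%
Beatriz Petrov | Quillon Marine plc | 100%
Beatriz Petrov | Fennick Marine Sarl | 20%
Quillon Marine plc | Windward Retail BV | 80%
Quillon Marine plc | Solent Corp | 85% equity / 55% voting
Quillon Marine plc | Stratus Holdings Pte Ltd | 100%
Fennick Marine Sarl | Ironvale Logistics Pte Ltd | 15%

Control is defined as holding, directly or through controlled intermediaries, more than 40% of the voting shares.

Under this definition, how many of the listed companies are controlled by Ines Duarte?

2

Ines holds 75% of Fennick, so Ines controls Fennick.
Ines and Fennick together hold 75% + 15% = 90% of Ironvale, so Ines controls Ironvale.
No other company's threshold is met.
Ines controls 2 companies.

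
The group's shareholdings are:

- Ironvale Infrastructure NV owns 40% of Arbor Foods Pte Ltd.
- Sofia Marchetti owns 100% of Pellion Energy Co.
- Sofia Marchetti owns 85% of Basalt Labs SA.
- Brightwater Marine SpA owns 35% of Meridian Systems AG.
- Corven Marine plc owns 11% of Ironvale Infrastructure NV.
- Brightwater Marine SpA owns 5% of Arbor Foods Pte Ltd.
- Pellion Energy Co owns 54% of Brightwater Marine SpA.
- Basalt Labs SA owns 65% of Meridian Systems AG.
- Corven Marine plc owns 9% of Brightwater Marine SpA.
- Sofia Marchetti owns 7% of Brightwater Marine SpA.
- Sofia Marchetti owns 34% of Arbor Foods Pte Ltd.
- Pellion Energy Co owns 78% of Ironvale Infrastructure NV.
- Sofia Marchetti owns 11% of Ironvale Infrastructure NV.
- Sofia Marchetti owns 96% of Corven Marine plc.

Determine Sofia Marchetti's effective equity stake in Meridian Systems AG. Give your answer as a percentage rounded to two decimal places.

Sofia reaches Meridian along 4 paths.
Via Pellion → Brightwater: 100% × 54% × 35% = 18.9%.
Via Corven → Brightwater: 96% × 9% × 35% = 3.024%.
Via Brightwater: 7% × 35% = 2.45%.
Via Basalt: 85% × 65% = 55.25%.
Total: 18.9% + 3.024% + 2.45% + 55.25% = 79.624%.
Rounded: 79.62%.

79.62%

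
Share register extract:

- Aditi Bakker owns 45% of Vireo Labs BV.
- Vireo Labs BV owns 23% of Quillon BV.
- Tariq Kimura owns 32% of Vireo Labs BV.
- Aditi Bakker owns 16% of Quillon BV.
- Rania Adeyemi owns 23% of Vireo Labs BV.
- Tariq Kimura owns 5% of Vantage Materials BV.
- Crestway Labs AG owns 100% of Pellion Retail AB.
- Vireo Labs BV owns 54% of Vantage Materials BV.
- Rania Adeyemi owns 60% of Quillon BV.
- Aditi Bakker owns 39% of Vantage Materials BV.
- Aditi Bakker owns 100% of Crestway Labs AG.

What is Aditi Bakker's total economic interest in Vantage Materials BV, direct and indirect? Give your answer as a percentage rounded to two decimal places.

Aditi reaches Vantage along 2 paths.
Direct stake: 39% = 39%.
Via Vireo: 45% × 54% = 24.3%.
Total: 39% + 24.3% = 63.3%.
Rounded: 63.30%.

63.30%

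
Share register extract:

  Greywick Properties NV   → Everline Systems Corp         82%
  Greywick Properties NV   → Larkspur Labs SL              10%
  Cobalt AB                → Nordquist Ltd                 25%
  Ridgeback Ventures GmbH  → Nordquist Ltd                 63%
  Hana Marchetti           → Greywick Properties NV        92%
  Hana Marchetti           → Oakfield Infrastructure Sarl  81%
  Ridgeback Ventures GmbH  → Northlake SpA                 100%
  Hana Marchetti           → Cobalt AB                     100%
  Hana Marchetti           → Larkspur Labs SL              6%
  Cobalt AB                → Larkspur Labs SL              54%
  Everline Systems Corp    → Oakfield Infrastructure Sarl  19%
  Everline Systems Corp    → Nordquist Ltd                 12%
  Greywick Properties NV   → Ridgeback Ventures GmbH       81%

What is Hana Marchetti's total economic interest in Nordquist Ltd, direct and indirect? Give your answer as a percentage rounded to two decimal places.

81.00%

Hana reaches Nordquist along 3 paths.
Via Greywick → Everline: 92% × 82% × 12% = 9.0528%.
Via Greywick → Ridgeback: 92% × 81% × 63% = 46.9476%.
Via Cobalt: 100% × 25% = 25%.
Total: 9.0528% + 46.9476% + 25% = 81.0004%.
Rounded: 81.00%.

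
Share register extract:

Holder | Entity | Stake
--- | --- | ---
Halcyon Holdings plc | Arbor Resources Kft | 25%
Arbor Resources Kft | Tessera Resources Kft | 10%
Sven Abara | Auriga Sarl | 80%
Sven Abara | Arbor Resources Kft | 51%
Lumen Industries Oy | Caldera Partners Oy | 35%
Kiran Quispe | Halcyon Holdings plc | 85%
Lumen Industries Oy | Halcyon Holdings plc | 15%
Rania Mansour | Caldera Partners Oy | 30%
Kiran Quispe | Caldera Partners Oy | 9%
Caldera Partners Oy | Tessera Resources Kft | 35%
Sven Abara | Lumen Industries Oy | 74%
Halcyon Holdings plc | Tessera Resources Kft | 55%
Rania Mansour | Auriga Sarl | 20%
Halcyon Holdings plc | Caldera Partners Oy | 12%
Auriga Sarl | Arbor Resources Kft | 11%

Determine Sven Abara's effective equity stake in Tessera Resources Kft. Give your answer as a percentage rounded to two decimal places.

21.89%

Sven reaches Tessera along 6 paths.
Via Lumen → Halcyon: 74% × 15% × 55% = 6.105%.
Via Lumen → Caldera: 74% × 35% × 35% = 9.065%.
Via Lumen → Halcyon → Caldera: 74% × 15% × 12% × 35% = 0.4662%.
Via Arbor: 51% × 10% = 5.1%.
Via Auriga → Arbor: 80% × 11% × 10% = 0.88%.
Via Lumen → Halcyon → Arbor: 74% × 15% × 25% × 10% = 0.2775%.
Total: 6.105% + 9.065% + 0.4662% + 5.1% + 0.88% + 0.2775% = 21.8937%.
Rounded: 21.89%.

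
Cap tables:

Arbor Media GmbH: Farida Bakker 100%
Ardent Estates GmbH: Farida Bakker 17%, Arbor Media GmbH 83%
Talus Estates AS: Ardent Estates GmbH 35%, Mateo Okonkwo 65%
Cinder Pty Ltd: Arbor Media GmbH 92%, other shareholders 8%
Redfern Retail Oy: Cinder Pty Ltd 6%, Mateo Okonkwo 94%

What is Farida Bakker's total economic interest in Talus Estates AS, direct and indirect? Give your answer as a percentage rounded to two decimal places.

35.00%

Farida reaches Talus along 2 paths.
Via Ardent: 17% × 35% = 5.95%.
Via Arbor → Ardent: 100% × 83% × 35% = 29.05%.
Total: 5.95% + 29.05% = 35%.
Rounded: 35.00%.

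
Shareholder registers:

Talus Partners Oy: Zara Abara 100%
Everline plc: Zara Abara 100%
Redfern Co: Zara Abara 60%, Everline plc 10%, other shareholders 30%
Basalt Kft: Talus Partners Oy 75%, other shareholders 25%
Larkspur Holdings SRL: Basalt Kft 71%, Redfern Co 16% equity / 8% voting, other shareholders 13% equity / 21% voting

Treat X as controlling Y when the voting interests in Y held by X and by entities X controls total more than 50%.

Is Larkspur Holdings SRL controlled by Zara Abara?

Zara holds 100% of Everline, so Zara controls Everline.
Zara and Everline together hold 60% + 10% = 70% of Redfern, so Zara controls Redfern.
Zara holds 100% of Talus, so Zara controls Talus.
Talus holds 75% of Basalt, so Zara controls Basalt.
Basalt and Redfern together hold 71% + 8% = 79% of Larkspur, so Zara controls Larkspur.

Yes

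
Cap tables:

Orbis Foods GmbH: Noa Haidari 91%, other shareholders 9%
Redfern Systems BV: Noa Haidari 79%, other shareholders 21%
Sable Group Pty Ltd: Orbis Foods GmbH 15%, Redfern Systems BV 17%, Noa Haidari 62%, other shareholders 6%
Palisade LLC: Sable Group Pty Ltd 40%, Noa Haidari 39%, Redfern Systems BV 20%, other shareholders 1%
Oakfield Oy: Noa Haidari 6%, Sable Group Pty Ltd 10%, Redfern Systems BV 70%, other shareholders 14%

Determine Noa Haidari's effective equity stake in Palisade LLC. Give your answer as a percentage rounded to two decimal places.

90.43%

Noa reaches Palisade along 5 paths.
Via Orbis → Sable: 91% × 15% × 40% = 5.46%.
Via Redfern → Sable: 79% × 17% × 40% = 5.372%.
Via Sable: 62% × 40% = 24.8%.
Direct stake: 39% = 39%.
Via Redfern: 79% × 20% = 15.8%.
Total: 5.46% + 5.372% + 24.8% + 39% + 15.8% = 90.432%.
Rounded: 90.43%.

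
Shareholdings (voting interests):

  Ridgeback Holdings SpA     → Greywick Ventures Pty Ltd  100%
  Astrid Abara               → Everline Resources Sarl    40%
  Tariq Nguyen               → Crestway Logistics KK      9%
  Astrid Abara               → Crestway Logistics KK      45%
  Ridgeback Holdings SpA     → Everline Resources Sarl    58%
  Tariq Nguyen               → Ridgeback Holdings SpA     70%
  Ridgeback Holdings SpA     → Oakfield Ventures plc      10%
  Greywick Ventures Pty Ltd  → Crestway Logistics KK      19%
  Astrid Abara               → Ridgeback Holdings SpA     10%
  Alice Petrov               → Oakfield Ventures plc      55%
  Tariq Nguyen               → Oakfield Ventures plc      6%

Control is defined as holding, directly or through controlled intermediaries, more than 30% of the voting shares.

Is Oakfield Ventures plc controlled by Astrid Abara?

No

Astrid holds 40% of Everline, so Astrid controls Everline.
Astrid holds 45% of Crestway, so Astrid controls Crestway.
Neither Astrid nor any entity Astrid controls holds any voting interest in Oakfield.
So Astrid does not control Oakfield.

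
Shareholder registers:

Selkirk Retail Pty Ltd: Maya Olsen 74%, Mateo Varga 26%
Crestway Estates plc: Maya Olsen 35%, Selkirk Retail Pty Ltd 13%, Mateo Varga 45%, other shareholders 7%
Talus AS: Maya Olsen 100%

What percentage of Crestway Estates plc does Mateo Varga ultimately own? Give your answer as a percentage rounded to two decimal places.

Mateo reaches Crestway along 2 paths.
Via Selkirk: 26% × 13% = 3.38%.
Direct stake: 45% = 45%.
Total: 3.38% + 45% = 48.38%.

48.38%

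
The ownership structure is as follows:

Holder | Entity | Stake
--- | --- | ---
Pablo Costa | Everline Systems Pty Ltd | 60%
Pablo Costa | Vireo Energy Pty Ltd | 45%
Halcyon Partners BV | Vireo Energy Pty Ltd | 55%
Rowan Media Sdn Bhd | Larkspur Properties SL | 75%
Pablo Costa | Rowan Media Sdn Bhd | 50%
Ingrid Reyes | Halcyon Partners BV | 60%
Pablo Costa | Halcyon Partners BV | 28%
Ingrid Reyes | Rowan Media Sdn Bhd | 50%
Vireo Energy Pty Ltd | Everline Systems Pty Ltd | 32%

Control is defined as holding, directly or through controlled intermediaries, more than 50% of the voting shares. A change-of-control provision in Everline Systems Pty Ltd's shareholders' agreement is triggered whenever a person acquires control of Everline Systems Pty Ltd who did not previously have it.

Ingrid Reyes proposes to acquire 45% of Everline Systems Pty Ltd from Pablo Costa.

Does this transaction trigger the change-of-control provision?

Yes

The purchase adds only to Ingrid's holdings (Pablo's stake shrinks), so Ingrid is the only person who could newly come to control Everline.
Ingrid holds 60% of Halcyon, so Ingrid controls Halcyon.
Halcyon holds 55% of Vireo, so Ingrid controls Vireo.
In Everline, Ingrid's side holds only 32%, not > 50%.
So before the transaction, Ingrid does not control Everline.
After the purchase, Ingrid holds 45% of Everline directly, and Pablo's stake falls to 15%.
Vireo and Ingrid together hold 32% + 45% = 77% of Everline, so Ingrid controls Everline.
Ingrid did not control Everline before and does after, so the clause is triggered.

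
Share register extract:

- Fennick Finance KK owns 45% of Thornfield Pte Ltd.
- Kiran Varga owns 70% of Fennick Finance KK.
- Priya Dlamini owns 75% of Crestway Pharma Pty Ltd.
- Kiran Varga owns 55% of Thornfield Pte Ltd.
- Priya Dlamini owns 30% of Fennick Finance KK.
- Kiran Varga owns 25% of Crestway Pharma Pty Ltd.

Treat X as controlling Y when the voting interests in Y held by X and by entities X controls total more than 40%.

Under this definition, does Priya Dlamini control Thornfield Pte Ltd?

Priya holds 75% of Crestway, so Priya controls Crestway.
Neither Priya nor any entity Priya controls holds any voting interest in Thornfield.
So Priya does not control Thornfield.

No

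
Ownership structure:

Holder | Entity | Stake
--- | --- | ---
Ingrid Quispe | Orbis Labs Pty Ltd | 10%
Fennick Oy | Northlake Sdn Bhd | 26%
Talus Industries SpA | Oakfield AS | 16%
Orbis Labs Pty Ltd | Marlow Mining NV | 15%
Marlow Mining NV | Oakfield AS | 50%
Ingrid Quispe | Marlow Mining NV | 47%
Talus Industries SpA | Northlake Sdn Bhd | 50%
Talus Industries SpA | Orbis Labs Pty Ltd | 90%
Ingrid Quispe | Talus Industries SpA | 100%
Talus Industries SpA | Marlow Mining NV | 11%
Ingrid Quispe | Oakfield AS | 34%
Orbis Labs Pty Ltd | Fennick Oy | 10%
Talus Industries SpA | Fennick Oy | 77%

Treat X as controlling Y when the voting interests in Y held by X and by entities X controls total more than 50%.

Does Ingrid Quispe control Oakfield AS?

Ingrid holds 100% of Talus, so Ingrid controls Talus.
Ingrid and Talus together hold 10% + 90% = 100% of Orbis, so Ingrid controls Orbis.
Ingrid and Orbis and Talus together hold 47% + 15% + 11% = 73% of Marlow, so Ingrid controls Marlow.
Marlow and Ingrid and Talus together hold 50% + 34% + 16% = 100% of Oakfield, so Ingrid controls Oakfield.

Yes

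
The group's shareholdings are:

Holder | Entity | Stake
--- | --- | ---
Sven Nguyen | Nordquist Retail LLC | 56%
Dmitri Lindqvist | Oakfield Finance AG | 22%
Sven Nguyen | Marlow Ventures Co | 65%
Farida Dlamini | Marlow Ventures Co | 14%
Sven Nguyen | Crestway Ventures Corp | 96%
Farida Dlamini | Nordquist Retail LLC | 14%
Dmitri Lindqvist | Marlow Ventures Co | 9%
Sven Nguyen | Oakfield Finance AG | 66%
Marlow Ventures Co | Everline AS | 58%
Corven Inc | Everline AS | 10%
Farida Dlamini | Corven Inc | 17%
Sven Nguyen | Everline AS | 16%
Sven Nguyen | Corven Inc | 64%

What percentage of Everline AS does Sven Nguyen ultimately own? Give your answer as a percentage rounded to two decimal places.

Sven reaches Everline along 3 paths.
Direct stake: 16% = 16%.
Via Marlow: 65% × 58% = 37.7%.
Via Corven: 64% × 10% = 6.4%.
Total: 16% + 37.7% + 6.4% = 60.1%.
Rounded: 60.10%.

60.10%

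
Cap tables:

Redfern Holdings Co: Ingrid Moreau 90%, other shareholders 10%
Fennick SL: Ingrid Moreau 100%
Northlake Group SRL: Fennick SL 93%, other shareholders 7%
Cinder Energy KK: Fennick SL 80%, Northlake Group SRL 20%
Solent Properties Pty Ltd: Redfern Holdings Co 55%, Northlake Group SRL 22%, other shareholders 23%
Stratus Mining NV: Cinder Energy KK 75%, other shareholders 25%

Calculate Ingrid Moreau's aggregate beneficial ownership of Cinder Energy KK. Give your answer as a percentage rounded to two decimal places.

Ingrid reaches Cinder along 2 paths.
Via Fennick: 100% × 80% = 80%.
Via Fennick → Northlake: 100% × 93% × 20% = 18.6%.
Total: 80% + 18.6% = 98.6%.
Rounded: 98.60%.

98.60%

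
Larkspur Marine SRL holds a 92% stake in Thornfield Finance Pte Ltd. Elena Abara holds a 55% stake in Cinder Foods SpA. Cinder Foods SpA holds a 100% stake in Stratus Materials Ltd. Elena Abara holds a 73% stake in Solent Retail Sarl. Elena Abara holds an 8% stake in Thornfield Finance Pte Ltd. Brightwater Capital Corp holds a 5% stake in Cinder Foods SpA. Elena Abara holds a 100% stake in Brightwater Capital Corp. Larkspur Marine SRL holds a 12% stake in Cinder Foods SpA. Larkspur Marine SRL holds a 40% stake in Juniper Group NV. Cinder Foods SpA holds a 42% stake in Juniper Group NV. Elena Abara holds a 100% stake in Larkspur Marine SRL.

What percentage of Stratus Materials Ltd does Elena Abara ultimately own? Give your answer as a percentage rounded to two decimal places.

Elena reaches Stratus along 3 paths.
Via Larkspur → Cinder: 100% × 12% × 100% = 12%.
Via Cinder: 55% × 100% = 55%.
Via Brightwater → Cinder: 100% × 5% × 100% = 5%.
Total: 12% + 55% + 5% = 72%.
Rounded: 72.00%.

72.00%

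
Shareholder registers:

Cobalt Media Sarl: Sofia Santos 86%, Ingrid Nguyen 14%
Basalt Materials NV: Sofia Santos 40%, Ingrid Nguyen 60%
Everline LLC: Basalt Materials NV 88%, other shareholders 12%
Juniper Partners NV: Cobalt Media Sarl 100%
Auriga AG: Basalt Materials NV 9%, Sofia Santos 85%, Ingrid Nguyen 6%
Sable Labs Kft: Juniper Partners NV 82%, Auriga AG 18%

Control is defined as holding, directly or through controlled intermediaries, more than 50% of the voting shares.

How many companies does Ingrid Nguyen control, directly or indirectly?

2

Ingrid holds 60% of Basalt, so Ingrid controls Basalt.
Basalt holds 88% of Everline, so Ingrid controls Everline.
No other company's threshold is met.
Ingrid controls 2 companies.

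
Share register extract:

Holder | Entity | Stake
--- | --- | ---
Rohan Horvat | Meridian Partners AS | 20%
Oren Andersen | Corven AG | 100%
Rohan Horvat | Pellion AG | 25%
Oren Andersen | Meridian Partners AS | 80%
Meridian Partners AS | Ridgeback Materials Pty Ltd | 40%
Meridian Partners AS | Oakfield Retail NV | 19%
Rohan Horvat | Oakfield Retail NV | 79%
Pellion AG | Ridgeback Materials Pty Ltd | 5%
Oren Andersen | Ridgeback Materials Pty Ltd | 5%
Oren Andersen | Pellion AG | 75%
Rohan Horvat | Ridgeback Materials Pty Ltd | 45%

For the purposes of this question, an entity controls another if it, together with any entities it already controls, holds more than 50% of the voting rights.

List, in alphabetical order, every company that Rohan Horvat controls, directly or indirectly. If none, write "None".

Oakfield Retail NV

Rohan holds 79% of Oakfield, so Rohan controls Oakfield.
No other company's threshold is met.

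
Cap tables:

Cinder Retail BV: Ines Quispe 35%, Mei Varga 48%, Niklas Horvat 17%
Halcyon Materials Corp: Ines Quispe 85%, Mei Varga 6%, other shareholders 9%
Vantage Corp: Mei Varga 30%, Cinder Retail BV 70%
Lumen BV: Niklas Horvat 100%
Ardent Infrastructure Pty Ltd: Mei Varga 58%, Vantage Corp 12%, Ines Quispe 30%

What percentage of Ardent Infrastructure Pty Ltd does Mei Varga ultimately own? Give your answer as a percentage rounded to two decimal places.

Mei reaches Ardent along 3 paths.
Direct stake: 58% = 58%.
Via Vantage: 30% × 12% = 3.6%.
Via Cinder → Vantage: 48% × 70% × 12% = 4.032%.
Total: 58% + 3.6% + 4.032% = 65.632%.
Rounded: 65.63%.

65.63%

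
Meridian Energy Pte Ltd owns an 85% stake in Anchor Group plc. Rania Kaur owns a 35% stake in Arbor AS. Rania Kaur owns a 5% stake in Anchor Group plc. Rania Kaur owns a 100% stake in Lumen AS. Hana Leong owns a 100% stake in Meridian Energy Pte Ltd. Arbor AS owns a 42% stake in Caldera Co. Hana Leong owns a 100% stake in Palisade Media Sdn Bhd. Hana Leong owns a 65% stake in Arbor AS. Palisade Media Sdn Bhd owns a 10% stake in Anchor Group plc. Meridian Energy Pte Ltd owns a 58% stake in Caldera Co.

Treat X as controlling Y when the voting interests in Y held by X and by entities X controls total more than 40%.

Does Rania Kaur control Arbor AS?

No

Rania holds 100% of Lumen, so Rania controls Lumen.
In Arbor, Rania's side holds only 35%, not > 40%.
So Rania does not control Arbor.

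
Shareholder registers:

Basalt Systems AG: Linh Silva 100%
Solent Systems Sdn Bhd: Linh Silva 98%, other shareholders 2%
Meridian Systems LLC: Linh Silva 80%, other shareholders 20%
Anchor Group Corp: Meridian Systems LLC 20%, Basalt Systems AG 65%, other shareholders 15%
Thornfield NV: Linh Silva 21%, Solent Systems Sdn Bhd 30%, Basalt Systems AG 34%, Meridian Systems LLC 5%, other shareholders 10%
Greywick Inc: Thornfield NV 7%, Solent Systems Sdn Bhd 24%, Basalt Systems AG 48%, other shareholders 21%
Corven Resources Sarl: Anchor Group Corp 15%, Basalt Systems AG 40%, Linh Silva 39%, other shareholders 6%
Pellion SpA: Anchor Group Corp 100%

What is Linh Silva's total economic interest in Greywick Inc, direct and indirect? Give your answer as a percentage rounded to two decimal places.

77.71%

Linh reaches Greywick along 6 paths.
Via Thornfield: 21% × 7% = 1.47%.
Via Solent → Thornfield: 98% × 30% × 7% = 2.058%.
Via Basalt → Thornfield: 100% × 34% × 7% = 2.38%.
Via Meridian → Thornfield: 80% × 5% × 7% = 0.28%.
Via Solent: 98% × 24% = 23.52%.
Via Basalt: 100% × 48% = 48%.
Total: 1.47% + 2.058% + 2.38% + 0.28% + 23.52% + 48% = 77.708%.
Rounded: 77.71%.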